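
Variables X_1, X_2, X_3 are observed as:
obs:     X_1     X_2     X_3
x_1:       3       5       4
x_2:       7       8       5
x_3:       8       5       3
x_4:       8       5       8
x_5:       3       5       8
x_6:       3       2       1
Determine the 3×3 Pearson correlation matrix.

Step 1 — column means:
  mean(X_1) = (3 + 7 + 8 + 8 + 3 + 3) / 6 = 32/6 = 5.3333
  mean(X_2) = (5 + 8 + 5 + 5 + 5 + 2) / 6 = 30/6 = 5
  mean(X_3) = (4 + 5 + 3 + 8 + 8 + 1) / 6 = 29/6 = 4.8333

Step 2 — sample variances and covariances s[i,j] = (1/(n-1)) · Σ_k (x_{k,i} - mean_i) · (x_{k,j} - mean_j), with n-1 = 5:
  s[X_1,X_1] = ((-2.3333)·(-2.3333) + (1.6667)·(1.6667) + (2.6667)·(2.6667) + (2.6667)·(2.6667) + (-2.3333)·(-2.3333) + (-2.3333)·(-2.3333)) / 5 = 33.3333/5 = 6.6667
  s[X_1,X_2] = ((-2.3333)·(0) + (1.6667)·(3) + (2.6667)·(0) + (2.6667)·(0) + (-2.3333)·(0) + (-2.3333)·(-3)) / 5 = 12/5 = 2.4
  s[X_1,X_3] = ((-2.3333)·(-0.8333) + (1.6667)·(0.1667) + (2.6667)·(-1.8333) + (2.6667)·(3.1667) + (-2.3333)·(3.1667) + (-2.3333)·(-3.8333)) / 5 = 7.3333/5 = 1.4667
  s[X_2,X_2] = ((0)·(0) + (3)·(3) + (0)·(0) + (0)·(0) + (0)·(0) + (-3)·(-3)) / 5 = 18/5 = 3.6
  s[X_2,X_3] = ((0)·(-0.8333) + (3)·(0.1667) + (0)·(-1.8333) + (0)·(3.1667) + (0)·(3.1667) + (-3)·(-3.8333)) / 5 = 12/5 = 2.4
  s[X_3,X_3] = ((-0.8333)·(-0.8333) + (0.1667)·(0.1667) + (-1.8333)·(-1.8333) + (3.1667)·(3.1667) + (3.1667)·(3.1667) + (-3.8333)·(-3.8333)) / 5 = 38.8333/5 = 7.7667
  Sample standard deviations s_i = √(s[i,i]):
  s(X_1) = √(6.6667) = 2.582
  s(X_2) = √(3.6) = 1.8974
  s(X_3) = √(7.7667) = 2.7869

Step 3 — r_{ij} = s_{ij} / (s_i · s_j):
  r[X_1,X_1] = 1 (diagonal).
  r[X_1,X_2] = 2.4 / (2.582 · 1.8974) = 2.4 / 4.899 = 0.4899
  r[X_1,X_3] = 1.4667 / (2.582 · 2.7869) = 1.4667 / 7.1957 = 0.2038
  r[X_2,X_2] = 1 (diagonal).
  r[X_2,X_3] = 2.4 / (1.8974 · 2.7869) = 2.4 / 5.2877 = 0.4539
  r[X_3,X_3] = 1 (diagonal).

R is symmetric with unit diagonal. Assembling:

R = [[1, 0.4899, 0.2038],
 [0.4899, 1, 0.4539],
 [0.2038, 0.4539, 1]]


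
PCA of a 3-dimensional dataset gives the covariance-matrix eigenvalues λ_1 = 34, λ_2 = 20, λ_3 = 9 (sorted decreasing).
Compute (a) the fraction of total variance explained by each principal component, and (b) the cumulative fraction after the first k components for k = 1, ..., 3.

Step 1 — total variance = trace(Sigma) = Σ λ_i = 34 + 20 + 9 = 63.

Step 2 — fraction explained by component i = λ_i / Σ λ:
  PC1: 34/63 = 0.5397
  PC2: 20/63 = 0.3175
  PC3: 9/63 = 0.1429

Step 3 — cumulative fraction after k components = (λ_1 + ... + λ_k) / Σ λ:
  k = 1: 34/63 = 0.5397
  k = 2: (34 + 20)/63 = 54/63 = 0.8571
  k = 3: (34 + 20 + 9)/63 = 63/63 = 1

Summary (fraction, with percent):

explained: PC1 0.5397 (53.97%), PC2 0.3175 (31.75%), PC3 0.1429 (14.29%);  cumulative: 0.5397, 0.8571, 1


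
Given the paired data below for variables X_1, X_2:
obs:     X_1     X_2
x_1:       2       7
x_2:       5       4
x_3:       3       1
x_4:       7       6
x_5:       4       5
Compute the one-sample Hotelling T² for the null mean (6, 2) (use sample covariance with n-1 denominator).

Step 1 — sample mean vector:
  mean(X_1) = (2 + 5 + 3 + 7 + 4) / 5 = 21/5 = 4.2
  mean(X_2) = (7 + 4 + 1 + 6 + 5) / 5 = 23/5 = 4.6
  x̄ = (4.2, 4.6),  deviation x̄ - mu_0 = (4.2, 4.6) - (6, 2) = (-1.8, 2.6).

Step 2 — sample covariance matrix, S[i,j] = (1/(n-1)) · Σ_k (x_{k,i} - mean_i) · (x_{k,j} - mean_j), divisor n-1 = 4:
  S[X_1,X_1] = ((-2.2)·(-2.2) + (0.8)·(0.8) + (-1.2)·(-1.2) + (2.8)·(2.8) + (-0.2)·(-0.2)) / 4 = 14.8/4 = 3.7
  S[X_1,X_2] = ((-2.2)·(2.4) + (0.8)·(-0.6) + (-1.2)·(-3.6) + (2.8)·(1.4) + (-0.2)·(0.4)) / 4 = 2.4/4 = 0.6
  S[X_2,X_2] = ((2.4)·(2.4) + (-0.6)·(-0.6) + (-3.6)·(-3.6) + (1.4)·(1.4) + (0.4)·(0.4)) / 4 = 21.2/4 = 5.3
  S = [[3.7, 0.6],
 [0.6, 5.3]].

Step 3 — invert S. det(S) = 3.7·5.3 - (0.6)² = 19.25.
  S^{-1} = (1/det) · [[d, -b], [-b, a]] = [[0.2753, -0.0312],
 [-0.0312, 0.1922]].

Step 4 — quadratic form (x̄ - mu_0)^T · S^{-1} · (x̄ - mu_0):
  S^{-1} · (x̄ - mu_0) = (-0.5766, 0.5558),
  (x̄ - mu_0)^T · [...] = (-1.8)·(-0.5766) + (2.6)·(0.5558) = 2.4831.

Step 5 — scale by n: T² = 5 · 2.4831 = 12.4156.

T² ≈ 12.4156


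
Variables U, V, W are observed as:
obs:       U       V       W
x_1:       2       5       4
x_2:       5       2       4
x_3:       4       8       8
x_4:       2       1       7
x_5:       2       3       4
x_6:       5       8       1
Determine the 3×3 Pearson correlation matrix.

Step 1 — column means:
  mean(U) = (2 + 5 + 4 + 2 + 2 + 5) / 6 = 20/6 = 3.3333
  mean(V) = (5 + 2 + 8 + 1 + 3 + 8) / 6 = 27/6 = 4.5
  mean(W) = (4 + 4 + 8 + 7 + 4 + 1) / 6 = 28/6 = 4.6667

Step 2 — sample variances and covariances s[i,j] = (1/(n-1)) · Σ_k (x_{k,i} - mean_i) · (x_{k,j} - mean_j), with n-1 = 5:
  s[U,U] = ((-1.3333)·(-1.3333) + (1.6667)·(1.6667) + (0.6667)·(0.6667) + (-1.3333)·(-1.3333) + (-1.3333)·(-1.3333) + (1.6667)·(1.6667)) / 5 = 11.3333/5 = 2.2667
  s[U,V] = ((-1.3333)·(0.5) + (1.6667)·(-2.5) + (0.6667)·(3.5) + (-1.3333)·(-3.5) + (-1.3333)·(-1.5) + (1.6667)·(3.5)) / 5 = 10/5 = 2
  s[U,W] = ((-1.3333)·(-0.6667) + (1.6667)·(-0.6667) + (0.6667)·(3.3333) + (-1.3333)·(2.3333) + (-1.3333)·(-0.6667) + (1.6667)·(-3.6667)) / 5 = -6.3333/5 = -1.2667
  s[V,V] = ((0.5)·(0.5) + (-2.5)·(-2.5) + (3.5)·(3.5) + (-3.5)·(-3.5) + (-1.5)·(-1.5) + (3.5)·(3.5)) / 5 = 45.5/5 = 9.1
  s[V,W] = ((0.5)·(-0.6667) + (-2.5)·(-0.6667) + (3.5)·(3.3333) + (-3.5)·(2.3333) + (-1.5)·(-0.6667) + (3.5)·(-3.6667)) / 5 = -7/5 = -1.4
  s[W,W] = ((-0.6667)·(-0.6667) + (-0.6667)·(-0.6667) + (3.3333)·(3.3333) + (2.3333)·(2.3333) + (-0.6667)·(-0.6667) + (-3.6667)·(-3.6667)) / 5 = 31.3333/5 = 6.2667
  Sample standard deviations s_i = √(s[i,i]):
  s(U) = √(2.2667) = 1.5055
  s(V) = √(9.1) = 3.0166
  s(W) = √(6.2667) = 2.5033

Step 3 — r_{ij} = s_{ij} / (s_i · s_j):
  r[U,U] = 1 (diagonal).
  r[U,V] = 2 / (1.5055 · 3.0166) = 2 / 4.5417 = 0.4404
  r[U,W] = -1.2667 / (1.5055 · 2.5033) = -1.2667 / 3.7689 = -0.3361
  r[V,V] = 1 (diagonal).
  r[V,W] = -1.4 / (3.0166 · 2.5033) = -1.4 / 7.5516 = -0.1854
  r[W,W] = 1 (diagonal).

R is symmetric with unit diagonal. Assembling:

R = [[1, 0.4404, -0.3361],
 [0.4404, 1, -0.1854],
 [-0.3361, -0.1854, 1]]


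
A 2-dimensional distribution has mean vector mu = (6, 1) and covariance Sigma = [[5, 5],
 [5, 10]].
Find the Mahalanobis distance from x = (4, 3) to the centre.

Step 1 — centre the observation: (x - mu) = (-2, 2).

Step 2 — invert Sigma. det(Sigma) = 5·10 - (5)² = 25.
  Sigma^{-1} = (1/det) · [[d, -b], [-b, a]] = [[0.4, -0.2],
 [-0.2, 0.2]].

Step 3 — form the quadratic (x - mu)^T · Sigma^{-1} · (x - mu):
  Sigma^{-1} · (x - mu) = (-1.2, 0.8).
  (x - mu)^T · [Sigma^{-1} · (x - mu)] = (-2)·(-1.2) + (2)·(0.8) = 4.

Step 4 — take square root: d = √(4) ≈ 2.

d(x, mu) = √(4) ≈ 2


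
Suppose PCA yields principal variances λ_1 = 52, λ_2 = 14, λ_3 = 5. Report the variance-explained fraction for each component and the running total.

Step 1 — total variance = trace(Sigma) = Σ λ_i = 52 + 14 + 5 = 71.

Step 2 — fraction explained by component i = λ_i / Σ λ:
  PC1: 52/71 = 0.7324
  PC2: 14/71 = 0.1972
  PC3: 5/71 = 0.0704

Step 3 — cumulative fraction after k components = (λ_1 + ... + λ_k) / Σ λ:
  k = 1: 52/71 = 0.7324
  k = 2: (52 + 14)/71 = 66/71 = 0.9296
  k = 3: (52 + 14 + 5)/71 = 71/71 = 1

Summary (fraction, with percent):

explained: PC1 0.7324 (73.24%), PC2 0.1972 (19.72%), PC3 0.0704 (7.04%);  cumulative: 0.7324, 0.9296, 1


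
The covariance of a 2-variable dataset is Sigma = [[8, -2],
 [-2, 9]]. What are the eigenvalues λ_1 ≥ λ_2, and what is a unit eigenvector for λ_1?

Step 1 — characteristic polynomial of 2×2 Sigma:
  det(Sigma - λI) = λ² - trace · λ + det = 0.
  trace = 8 + 9 = 17, det = 8·9 - (-2)² = 68.
Step 2 — discriminant:
  Δ = trace² - 4·det = 289 - 272 = 17.
Step 3 — eigenvalues:
  λ = (trace ± √Δ)/2 = (17 ± 4.1231)/2,
  λ_1 = 10.5616,  λ_2 = 6.4384.

Step 4 — unit eigenvector for λ_1: solve (Sigma - λ_1 I)v = 0. First row:
  (8 - 10.5616)·v_x + (-2)·v_y = 0, i.e. (-2.5616)·v_x + (-2)·v_y = 0,
  so v ∝ (b, λ_1 - a) = (-2, 2.5616); multiply by -1 so the first entry is positive: u = (2, -2.5616).
  ||u|| = √((2)² + (-2.5616)²) = √(10.5616) ≈ 3.2499,
  v_1 = u/||u|| ≈ (0.6154, -0.7882) (||v_1|| = 1).

λ_1 = 10.5616,  λ_2 = 6.4384;  v_1 ≈ (0.6154, -0.7882)


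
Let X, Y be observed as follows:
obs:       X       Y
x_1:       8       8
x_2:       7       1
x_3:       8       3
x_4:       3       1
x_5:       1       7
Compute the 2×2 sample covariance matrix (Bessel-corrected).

Step 1 — column means:
  mean(X) = (8 + 7 + 8 + 3 + 1) / 5 = 27/5 = 5.4
  mean(Y) = (8 + 1 + 3 + 1 + 7) / 5 = 20/5 = 4

Step 2 — sample covariance S[i,j] = (1/(n-1)) · Σ_k (x_{k,i} - mean_i) · (x_{k,j} - mean_j), with n-1 = 4.
  S[X,X] = ((2.6)·(2.6) + (1.6)·(1.6) + (2.6)·(2.6) + (-2.4)·(-2.4) + (-4.4)·(-4.4)) / 4 = 41.2/4 = 10.3
  S[X,Y] = ((2.6)·(4) + (1.6)·(-3) + (2.6)·(-1) + (-2.4)·(-3) + (-4.4)·(3)) / 4 = -3/4 = -0.75
  S[Y,Y] = ((4)·(4) + (-3)·(-3) + (-1)·(-1) + (-3)·(-3) + (3)·(3)) / 4 = 44/4 = 11

S is symmetric (S[j,i] = S[i,j]). Assembling:

S = [[10.3, -0.75],
 [-0.75, 11]]


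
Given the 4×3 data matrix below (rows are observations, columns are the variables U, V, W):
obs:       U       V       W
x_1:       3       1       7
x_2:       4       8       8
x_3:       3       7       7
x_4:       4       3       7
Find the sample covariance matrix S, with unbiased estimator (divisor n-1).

Step 1 — column means:
  mean(U) = (3 + 4 + 3 + 4) / 4 = 14/4 = 3.5
  mean(V) = (1 + 8 + 7 + 3) / 4 = 19/4 = 4.75
  mean(W) = (7 + 8 + 7 + 7) / 4 = 29/4 = 7.25

Step 2 — sample covariance S[i,j] = (1/(n-1)) · Σ_k (x_{k,i} - mean_i) · (x_{k,j} - mean_j), with n-1 = 3.
  S[U,U] = ((-0.5)·(-0.5) + (0.5)·(0.5) + (-0.5)·(-0.5) + (0.5)·(0.5)) / 3 = 1/3 = 0.3333
  S[U,V] = ((-0.5)·(-3.75) + (0.5)·(3.25) + (-0.5)·(2.25) + (0.5)·(-1.75)) / 3 = 1.5/3 = 0.5
  S[U,W] = ((-0.5)·(-0.25) + (0.5)·(0.75) + (-0.5)·(-0.25) + (0.5)·(-0.25)) / 3 = 0.5/3 = 0.1667
  S[V,V] = ((-3.75)·(-3.75) + (3.25)·(3.25) + (2.25)·(2.25) + (-1.75)·(-1.75)) / 3 = 32.75/3 = 10.9167
  S[V,W] = ((-3.75)·(-0.25) + (3.25)·(0.75) + (2.25)·(-0.25) + (-1.75)·(-0.25)) / 3 = 3.25/3 = 1.0833
  S[W,W] = ((-0.25)·(-0.25) + (0.75)·(0.75) + (-0.25)·(-0.25) + (-0.25)·(-0.25)) / 3 = 0.75/3 = 0.25

S is symmetric (S[j,i] = S[i,j]). Assembling:

S = [[0.3333, 0.5, 0.1667],
 [0.5, 10.9167, 1.0833],
 [0.1667, 1.0833, 0.25]]


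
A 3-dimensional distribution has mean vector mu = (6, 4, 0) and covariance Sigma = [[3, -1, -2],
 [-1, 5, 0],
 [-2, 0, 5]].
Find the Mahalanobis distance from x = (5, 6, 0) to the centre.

Step 1 — centre the observation: (x - mu) = (-1, 2, 0).

Step 2 — invert Sigma (cofactor / det for 3×3, or solve directly):
  Sigma^{-1} = [[0.5, 0.1, 0.2],
 [0.1, 0.22, 0.04],
 [0.2, 0.04, 0.28]].

Step 3 — form the quadratic (x - mu)^T · Sigma^{-1} · (x - mu):
  Sigma^{-1} · (x - mu) = (-0.3, 0.34, -0.12).
  (x - mu)^T · [Sigma^{-1} · (x - mu)] = (-1)·(-0.3) + (2)·(0.34) + (0)·(-0.12) = 0.98.

Step 4 — take square root: d = √(0.98) ≈ 0.9899.

d(x, mu) = √(0.98) ≈ 0.9899


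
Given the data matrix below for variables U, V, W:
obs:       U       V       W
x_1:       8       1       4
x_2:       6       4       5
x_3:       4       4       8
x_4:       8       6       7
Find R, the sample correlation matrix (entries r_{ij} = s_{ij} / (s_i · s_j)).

Step 1 — column means:
  mean(U) = (8 + 6 + 4 + 8) / 4 = 26/4 = 6.5
  mean(V) = (1 + 4 + 4 + 6) / 4 = 15/4 = 3.75
  mean(W) = (4 + 5 + 8 + 7) / 4 = 24/4 = 6

Step 2 — sample variances and covariances s[i,j] = (1/(n-1)) · Σ_k (x_{k,i} - mean_i) · (x_{k,j} - mean_j), with n-1 = 3:
  s[U,U] = ((1.5)·(1.5) + (-0.5)·(-0.5) + (-2.5)·(-2.5) + (1.5)·(1.5)) / 3 = 11/3 = 3.6667
  s[U,V] = ((1.5)·(-2.75) + (-0.5)·(0.25) + (-2.5)·(0.25) + (1.5)·(2.25)) / 3 = -1.5/3 = -0.5
  s[U,W] = ((1.5)·(-2) + (-0.5)·(-1) + (-2.5)·(2) + (1.5)·(1)) / 3 = -6/3 = -2
  s[V,V] = ((-2.75)·(-2.75) + (0.25)·(0.25) + (0.25)·(0.25) + (2.25)·(2.25)) / 3 = 12.75/3 = 4.25
  s[V,W] = ((-2.75)·(-2) + (0.25)·(-1) + (0.25)·(2) + (2.25)·(1)) / 3 = 8/3 = 2.6667
  s[W,W] = ((-2)·(-2) + (-1)·(-1) + (2)·(2) + (1)·(1)) / 3 = 10/3 = 3.3333
  Sample standard deviations s_i = √(s[i,i]):
  s(U) = √(3.6667) = 1.9149
  s(V) = √(4.25) = 2.0616
  s(W) = √(3.3333) = 1.8257

Step 3 — r_{ij} = s_{ij} / (s_i · s_j):
  r[U,U] = 1 (diagonal).
  r[U,V] = -0.5 / (1.9149 · 2.0616) = -0.5 / 3.9476 = -0.1267
  r[U,W] = -2 / (1.9149 · 1.8257) = -2 / 3.496 = -0.5721
  r[V,V] = 1 (diagonal).
  r[V,W] = 2.6667 / (2.0616 · 1.8257) = 2.6667 / 3.7639 = 0.7085
  r[W,W] = 1 (diagonal).

R is symmetric with unit diagonal. Assembling:

R = [[1, -0.1267, -0.5721],
 [-0.1267, 1, 0.7085],
 [-0.5721, 0.7085, 1]]


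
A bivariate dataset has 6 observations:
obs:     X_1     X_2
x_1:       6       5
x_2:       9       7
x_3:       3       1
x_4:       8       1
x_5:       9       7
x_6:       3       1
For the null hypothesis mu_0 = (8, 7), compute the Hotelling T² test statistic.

Step 1 — sample mean vector:
  mean(X_1) = (6 + 9 + 3 + 8 + 9 + 3) / 6 = 38/6 = 6.3333
  mean(X_2) = (5 + 7 + 1 + 1 + 7 + 1) / 6 = 22/6 = 3.6667
  x̄ = (6.3333, 3.6667),  deviation x̄ - mu_0 = (6.3333, 3.6667) - (8, 7) = (-1.6667, -3.3333).

Step 2 — sample covariance matrix, S[i,j] = (1/(n-1)) · Σ_k (x_{k,i} - mean_i) · (x_{k,j} - mean_j), divisor n-1 = 5:
  S[X_1,X_1] = ((-0.3333)·(-0.3333) + (2.6667)·(2.6667) + (-3.3333)·(-3.3333) + (1.6667)·(1.6667) + (2.6667)·(2.6667) + (-3.3333)·(-3.3333)) / 5 = 39.3333/5 = 7.8667
  S[X_1,X_2] = ((-0.3333)·(1.3333) + (2.6667)·(3.3333) + (-3.3333)·(-2.6667) + (1.6667)·(-2.6667) + (2.6667)·(3.3333) + (-3.3333)·(-2.6667)) / 5 = 30.6667/5 = 6.1333
  S[X_2,X_2] = ((1.3333)·(1.3333) + (3.3333)·(3.3333) + (-2.6667)·(-2.6667) + (-2.6667)·(-2.6667) + (3.3333)·(3.3333) + (-2.6667)·(-2.6667)) / 5 = 45.3333/5 = 9.0667
  S = [[7.8667, 6.1333],
 [6.1333, 9.0667]].

Step 3 — invert S. det(S) = 7.8667·9.0667 - (6.1333)² = 33.7067.
  S^{-1} = (1/det) · [[d, -b], [-b, a]] = [[0.269, -0.182],
 [-0.182, 0.2334]].

Step 4 — quadratic form (x̄ - mu_0)^T · S^{-1} · (x̄ - mu_0):
  S^{-1} · (x̄ - mu_0) = (0.1582, -0.4747),
  (x̄ - mu_0)^T · [...] = (-1.6667)·(0.1582) + (-3.3333)·(-0.4747) = 1.3186.

Step 5 — scale by n: T² = 6 · 1.3186 = 7.9114.

T² ≈ 7.9114


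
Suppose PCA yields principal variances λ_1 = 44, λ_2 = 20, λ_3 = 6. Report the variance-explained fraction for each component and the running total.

Step 1 — total variance = trace(Sigma) = Σ λ_i = 44 + 20 + 6 = 70.

Step 2 — fraction explained by component i = λ_i / Σ λ:
  PC1: 44/70 = 0.6286
  PC2: 20/70 = 0.2857
  PC3: 6/70 = 0.0857

Step 3 — cumulative fraction after k components = (λ_1 + ... + λ_k) / Σ λ:
  k = 1: 44/70 = 0.6286
  k = 2: (44 + 20)/70 = 64/70 = 0.9143
  k = 3: (44 + 20 + 6)/70 = 70/70 = 1

Summary (fraction, with percent):

explained: PC1 0.6286 (62.86%), PC2 0.2857 (28.57%), PC3 0.0857 (8.57%);  cumulative: 0.6286, 0.9143, 1


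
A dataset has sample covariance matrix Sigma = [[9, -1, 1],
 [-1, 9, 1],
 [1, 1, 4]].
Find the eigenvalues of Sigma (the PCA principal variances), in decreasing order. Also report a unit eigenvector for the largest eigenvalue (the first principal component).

Step 1 — characteristic polynomial p(λ) = det(λI - Sigma) = λ³ - tr·λ² + c_1·λ - det, where tr = trace, c_1 = sum of the principal 2×2 minors, det = det(Sigma):
  tr = 9 + 9 + 4 = 22,
  c_1 = (9·9 - (-1)²) + (9·4 - (1)²) + (9·4 - (1)²) = 80 + 35 + 35 = 150,
  det = 9·(9·4 - (1)²) - (-1)·((-1)·4 - (1)·(1)) + (1)·((-1)·(1) - 9·(1)) = 9·(35) - (-1)·(-5) + (1)·(-10) = 300.
  So p(λ) = λ³ - 22λ² + 150λ - 300.
Step 2 — look for an integer root (rational root theorem: any rational root is an integer divisor of 300). Testing λ = 10:
  p(10) = 1000 - 2200 + 1500 - 300 = 0  ✓
  Dividing out (λ - 10): p(λ) = (λ - 10)(λ² - 12λ + 30).
Step 3 — remaining eigenvalues from the quadratic λ² - 12λ + 30 = 0:
  Δ = 12² - 4·30 = 144 - 120 = 24,  λ = (12 ± √24)/2 = (12 ± 4.899)/2 ≈ 8.4495 or 3.5505.
  Sorted: λ_1 = 10,  λ_2 = 8.4495,  λ_3 = 3.5505  (check: sum = 22 = tr ✓).

Step 4 — unit eigenvector for λ_1 = 10: v spans the null space of (Sigma - λ_1 I), whose rows are
  r_1 = (-1, -1, 1),  r_2 = (-1, -1, 1),  r_3 = (1, 1, -6).
  v is orthogonal to every row, so take v ∝ r_1 × r_3 = ((-1)·(-6) - (1)·(1), (1)·(1) - (-1)·(-6), (-1)·(1) - (-1)·(1)) = (5, -5, 0).
  Rescale (divide by 5): u = (1, -1, 0).
  ||u|| = √((1)² + (-1)² + (0)²) = √(2) ≈ 1.4142,  v_1 = u/||u|| ≈ (0.7071, -0.7071, 0) (||v_1|| = 1).

λ_1 = 10,  λ_2 = 8.4495,  λ_3 = 3.5505;  v_1 ≈ (0.7071, -0.7071, 0)


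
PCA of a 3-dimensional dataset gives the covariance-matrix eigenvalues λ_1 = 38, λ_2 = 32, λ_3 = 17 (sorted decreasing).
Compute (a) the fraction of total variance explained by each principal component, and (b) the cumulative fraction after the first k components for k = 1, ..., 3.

Step 1 — total variance = trace(Sigma) = Σ λ_i = 38 + 32 + 17 = 87.

Step 2 — fraction explained by component i = λ_i / Σ λ:
  PC1: 38/87 = 0.4368
  PC2: 32/87 = 0.3678
  PC3: 17/87 = 0.1954

Step 3 — cumulative fraction after k components = (λ_1 + ... + λ_k) / Σ λ:
  k = 1: 38/87 = 0.4368
  k = 2: (38 + 32)/87 = 70/87 = 0.8046
  k = 3: (38 + 32 + 17)/87 = 87/87 = 1

Summary (fraction, with percent):

explained: PC1 0.4368 (43.68%), PC2 0.3678 (36.78%), PC3 0.1954 (19.54%);  cumulative: 0.4368, 0.8046, 1


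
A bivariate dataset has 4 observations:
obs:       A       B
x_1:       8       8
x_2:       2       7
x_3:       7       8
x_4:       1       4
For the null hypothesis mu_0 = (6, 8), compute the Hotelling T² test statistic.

Step 1 — sample mean vector:
  mean(A) = (8 + 2 + 7 + 1) / 4 = 18/4 = 4.5
  mean(B) = (8 + 7 + 8 + 4) / 4 = 27/4 = 6.75
  x̄ = (4.5, 6.75),  deviation x̄ - mu_0 = (4.5, 6.75) - (6, 8) = (-1.5, -1.25).

Step 2 — sample covariance matrix, S[i,j] = (1/(n-1)) · Σ_k (x_{k,i} - mean_i) · (x_{k,j} - mean_j), divisor n-1 = 3:
  S[A,A] = ((3.5)·(3.5) + (-2.5)·(-2.5) + (2.5)·(2.5) + (-3.5)·(-3.5)) / 3 = 37/3 = 12.3333
  S[A,B] = ((3.5)·(1.25) + (-2.5)·(0.25) + (2.5)·(1.25) + (-3.5)·(-2.75)) / 3 = 16.5/3 = 5.5
  S[B,B] = ((1.25)·(1.25) + (0.25)·(0.25) + (1.25)·(1.25) + (-2.75)·(-2.75)) / 3 = 10.75/3 = 3.5833
  S = [[12.3333, 5.5],
 [5.5, 3.5833]].

Step 3 — invert S. det(S) = 12.3333·3.5833 - (5.5)² = 13.9444.
  S^{-1} = (1/det) · [[d, -b], [-b, a]] = [[0.257, -0.3944],
 [-0.3944, 0.8845]].

Step 4 — quadratic form (x̄ - mu_0)^T · S^{-1} · (x̄ - mu_0):
  S^{-1} · (x̄ - mu_0) = (0.1076, -0.5139),
  (x̄ - mu_0)^T · [...] = (-1.5)·(0.1076) + (-1.25)·(-0.5139) = 0.4811.

Step 5 — scale by n: T² = 4 · 0.4811 = 1.9243.

T² ≈ 1.9243


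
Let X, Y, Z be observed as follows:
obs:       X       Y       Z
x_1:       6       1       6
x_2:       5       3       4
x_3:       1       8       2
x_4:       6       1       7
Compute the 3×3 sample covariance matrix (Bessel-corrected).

Step 1 — column means:
  mean(X) = (6 + 5 + 1 + 6) / 4 = 18/4 = 4.5
  mean(Y) = (1 + 3 + 8 + 1) / 4 = 13/4 = 3.25
  mean(Z) = (6 + 4 + 2 + 7) / 4 = 19/4 = 4.75

Step 2 — sample covariance S[i,j] = (1/(n-1)) · Σ_k (x_{k,i} - mean_i) · (x_{k,j} - mean_j), with n-1 = 3.
  S[X,X] = ((1.5)·(1.5) + (0.5)·(0.5) + (-3.5)·(-3.5) + (1.5)·(1.5)) / 3 = 17/3 = 5.6667
  S[X,Y] = ((1.5)·(-2.25) + (0.5)·(-0.25) + (-3.5)·(4.75) + (1.5)·(-2.25)) / 3 = -23.5/3 = -7.8333
  S[X,Z] = ((1.5)·(1.25) + (0.5)·(-0.75) + (-3.5)·(-2.75) + (1.5)·(2.25)) / 3 = 14.5/3 = 4.8333
  S[Y,Y] = ((-2.25)·(-2.25) + (-0.25)·(-0.25) + (4.75)·(4.75) + (-2.25)·(-2.25)) / 3 = 32.75/3 = 10.9167
  S[Y,Z] = ((-2.25)·(1.25) + (-0.25)·(-0.75) + (4.75)·(-2.75) + (-2.25)·(2.25)) / 3 = -20.75/3 = -6.9167
  S[Z,Z] = ((1.25)·(1.25) + (-0.75)·(-0.75) + (-2.75)·(-2.75) + (2.25)·(2.25)) / 3 = 14.75/3 = 4.9167

S is symmetric (S[j,i] = S[i,j]). Assembling:

S = [[5.6667, -7.8333, 4.8333],
 [-7.8333, 10.9167, -6.9167],
 [4.8333, -6.9167, 4.9167]]


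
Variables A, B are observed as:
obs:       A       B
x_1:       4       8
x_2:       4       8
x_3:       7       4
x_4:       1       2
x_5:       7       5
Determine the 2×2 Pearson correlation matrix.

Step 1 — column means:
  mean(A) = (4 + 4 + 7 + 1 + 7) / 5 = 23/5 = 4.6
  mean(B) = (8 + 8 + 4 + 2 + 5) / 5 = 27/5 = 5.4

Step 2 — sample variances and covariances s[i,j] = (1/(n-1)) · Σ_k (x_{k,i} - mean_i) · (x_{k,j} - mean_j), with n-1 = 4:
  s[A,A] = ((-0.6)·(-0.6) + (-0.6)·(-0.6) + (2.4)·(2.4) + (-3.6)·(-3.6) + (2.4)·(2.4)) / 4 = 25.2/4 = 6.3
  s[A,B] = ((-0.6)·(2.6) + (-0.6)·(2.6) + (2.4)·(-1.4) + (-3.6)·(-3.4) + (2.4)·(-0.4)) / 4 = 4.8/4 = 1.2
  s[B,B] = ((2.6)·(2.6) + (2.6)·(2.6) + (-1.4)·(-1.4) + (-3.4)·(-3.4) + (-0.4)·(-0.4)) / 4 = 27.2/4 = 6.8
  Sample standard deviations s_i = √(s[i,i]):
  s(A) = √(6.3) = 2.51
  s(B) = √(6.8) = 2.6077

Step 3 — r_{ij} = s_{ij} / (s_i · s_j):
  r[A,A] = 1 (diagonal).
  r[A,B] = 1.2 / (2.51 · 2.6077) = 1.2 / 6.5452 = 0.1833
  r[B,B] = 1 (diagonal).

R is symmetric with unit diagonal. Assembling:

R = [[1, 0.1833],
 [0.1833, 1]]


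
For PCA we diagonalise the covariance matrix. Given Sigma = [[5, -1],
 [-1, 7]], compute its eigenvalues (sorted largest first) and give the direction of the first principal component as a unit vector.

Step 1 — characteristic polynomial of 2×2 Sigma:
  det(Sigma - λI) = λ² - trace · λ + det = 0.
  trace = 5 + 7 = 12, det = 5·7 - (-1)² = 34.
Step 2 — discriminant:
  Δ = trace² - 4·det = 144 - 136 = 8.
Step 3 — eigenvalues:
  λ = (trace ± √Δ)/2 = (12 ± 2.8284)/2,
  λ_1 = 7.4142,  λ_2 = 4.5858.

Step 4 — unit eigenvector for λ_1: solve (Sigma - λ_1 I)v = 0. First row:
  (5 - 7.4142)·v_x + (-1)·v_y = 0, i.e. (-2.4142)·v_x + (-1)·v_y = 0,
  so v ∝ (b, λ_1 - a) = (-1, 2.4142); multiply by -1 so the first entry is positive: u = (1, -2.4142).
  ||u|| = √((1)² + (-2.4142)²) = √(6.8284) ≈ 2.6131,
  v_1 = u/||u|| ≈ (0.3827, -0.9239) (||v_1|| = 1).

λ_1 = 7.4142,  λ_2 = 4.5858;  v_1 ≈ (0.3827, -0.9239)


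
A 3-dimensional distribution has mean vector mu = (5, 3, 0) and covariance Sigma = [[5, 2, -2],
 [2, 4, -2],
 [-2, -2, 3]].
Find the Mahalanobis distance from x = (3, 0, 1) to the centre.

Step 1 — centre the observation: (x - mu) = (-2, -3, 1).

Step 2 — invert Sigma (cofactor / det for 3×3, or solve directly):
  Sigma^{-1} = [[0.2857, -0.0714, 0.1429],
 [-0.0714, 0.3929, 0.2143],
 [0.1429, 0.2143, 0.5714]].

Step 3 — form the quadratic (x - mu)^T · Sigma^{-1} · (x - mu):
  Sigma^{-1} · (x - mu) = (-0.2143, -0.8214, -0.3571).
  (x - mu)^T · [Sigma^{-1} · (x - mu)] = (-2)·(-0.2143) + (-3)·(-0.8214) + (1)·(-0.3571) = 2.5357.

Step 4 — take square root: d = √(2.5357) ≈ 1.5924.

d(x, mu) = √(2.5357) ≈ 1.5924


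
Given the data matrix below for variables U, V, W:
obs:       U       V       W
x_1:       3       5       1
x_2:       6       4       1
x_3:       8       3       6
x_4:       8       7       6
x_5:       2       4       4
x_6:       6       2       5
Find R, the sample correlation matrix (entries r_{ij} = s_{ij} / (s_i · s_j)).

Step 1 — column means:
  mean(U) = (3 + 6 + 8 + 8 + 2 + 6) / 6 = 33/6 = 5.5
  mean(V) = (5 + 4 + 3 + 7 + 4 + 2) / 6 = 25/6 = 4.1667
  mean(W) = (1 + 1 + 6 + 6 + 4 + 5) / 6 = 23/6 = 3.8333

Step 2 — sample variances and covariances s[i,j] = (1/(n-1)) · Σ_k (x_{k,i} - mean_i) · (x_{k,j} - mean_j), with n-1 = 5:
  s[U,U] = ((-2.5)·(-2.5) + (0.5)·(0.5) + (2.5)·(2.5) + (2.5)·(2.5) + (-3.5)·(-3.5) + (0.5)·(0.5)) / 5 = 31.5/5 = 6.3
  s[U,V] = ((-2.5)·(0.8333) + (0.5)·(-0.1667) + (2.5)·(-1.1667) + (2.5)·(2.8333) + (-3.5)·(-0.1667) + (0.5)·(-2.1667)) / 5 = 1.5/5 = 0.3
  s[U,W] = ((-2.5)·(-2.8333) + (0.5)·(-2.8333) + (2.5)·(2.1667) + (2.5)·(2.1667) + (-3.5)·(0.1667) + (0.5)·(1.1667)) / 5 = 16.5/5 = 3.3
  s[V,V] = ((0.8333)·(0.8333) + (-0.1667)·(-0.1667) + (-1.1667)·(-1.1667) + (2.8333)·(2.8333) + (-0.1667)·(-0.1667) + (-2.1667)·(-2.1667)) / 5 = 14.8333/5 = 2.9667
  s[V,W] = ((0.8333)·(-2.8333) + (-0.1667)·(-2.8333) + (-1.1667)·(2.1667) + (2.8333)·(2.1667) + (-0.1667)·(0.1667) + (-2.1667)·(1.1667)) / 5 = -0.8333/5 = -0.1667
  s[W,W] = ((-2.8333)·(-2.8333) + (-2.8333)·(-2.8333) + (2.1667)·(2.1667) + (2.1667)·(2.1667) + (0.1667)·(0.1667) + (1.1667)·(1.1667)) / 5 = 26.8333/5 = 5.3667
  Sample standard deviations s_i = √(s[i,i]):
  s(U) = √(6.3) = 2.51
  s(V) = √(2.9667) = 1.7224
  s(W) = √(5.3667) = 2.3166

Step 3 — r_{ij} = s_{ij} / (s_i · s_j):
  r[U,U] = 1 (diagonal).
  r[U,V] = 0.3 / (2.51 · 1.7224) = 0.3 / 4.3232 = 0.0694
  r[U,W] = 3.3 / (2.51 · 2.3166) = 3.3 / 5.8146 = 0.5675
  r[V,V] = 1 (diagonal).
  r[V,W] = -0.1667 / (1.7224 · 2.3166) = -0.1667 / 3.9901 = -0.0418
  r[W,W] = 1 (diagonal).

R is symmetric with unit diagonal. Assembling:

R = [[1, 0.0694, 0.5675],
 [0.0694, 1, -0.0418],
 [0.5675, -0.0418, 1]]


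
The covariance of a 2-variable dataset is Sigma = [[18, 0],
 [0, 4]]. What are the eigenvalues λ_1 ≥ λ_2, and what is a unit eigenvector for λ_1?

Step 1 — characteristic polynomial of 2×2 Sigma:
  det(Sigma - λI) = λ² - trace · λ + det = 0.
  trace = 18 + 4 = 22, det = 18·4 - (0)² = 72.
Step 2 — discriminant:
  Δ = trace² - 4·det = 484 - 288 = 196.
Step 3 — eigenvalues:
  λ = (trace ± √Δ)/2 = (22 ± 14)/2,
  λ_1 = 18,  λ_2 = 4.

Step 4 — unit eigenvector for λ_1: Sigma is diagonal, so its eigenvectors are the coordinate axes. λ_1 = 18 is the diagonal entry on the first coordinate axis, hence
  v_1 = (1, 0) (||v_1|| = 1).

λ_1 = 18,  λ_2 = 4;  v_1 ≈ (1, 0)


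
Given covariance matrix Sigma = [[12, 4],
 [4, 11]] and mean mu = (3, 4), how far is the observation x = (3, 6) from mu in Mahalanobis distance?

Step 1 — centre the observation: (x - mu) = (0, 2).

Step 2 — invert Sigma. det(Sigma) = 12·11 - (4)² = 116.
  Sigma^{-1} = (1/det) · [[d, -b], [-b, a]] = [[0.0948, -0.0345],
 [-0.0345, 0.1034]].

Step 3 — form the quadratic (x - mu)^T · Sigma^{-1} · (x - mu):
  Sigma^{-1} · (x - mu) = (-0.069, 0.2069).
  (x - mu)^T · [Sigma^{-1} · (x - mu)] = (0)·(-0.069) + (2)·(0.2069) = 0.4138.

Step 4 — take square root: d = √(0.4138) ≈ 0.6433.

d(x, mu) = √(0.4138) ≈ 0.6433


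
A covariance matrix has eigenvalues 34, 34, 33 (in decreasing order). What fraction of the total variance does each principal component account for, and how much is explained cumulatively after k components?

Step 1 — total variance = trace(Sigma) = Σ λ_i = 34 + 34 + 33 = 101.

Step 2 — fraction explained by component i = λ_i / Σ λ:
  PC1: 34/101 = 0.3366
  PC2: 34/101 = 0.3366
  PC3: 33/101 = 0.3267

Step 3 — cumulative fraction after k components = (λ_1 + ... + λ_k) / Σ λ:
  k = 1: 34/101 = 0.3366
  k = 2: (34 + 34)/101 = 68/101 = 0.6733
  k = 3: (34 + 34 + 33)/101 = 101/101 = 1

Summary (fraction, with percent):

explained: PC1 0.3366 (33.66%), PC2 0.3366 (33.66%), PC3 0.3267 (32.67%);  cumulative: 0.3366, 0.6733, 1


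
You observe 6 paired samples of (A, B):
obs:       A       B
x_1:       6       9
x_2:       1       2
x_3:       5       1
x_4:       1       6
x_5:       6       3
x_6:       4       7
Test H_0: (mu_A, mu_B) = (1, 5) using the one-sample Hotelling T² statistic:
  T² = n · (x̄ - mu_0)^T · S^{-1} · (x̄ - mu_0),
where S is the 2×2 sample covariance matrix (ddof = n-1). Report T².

Step 1 — sample mean vector:
  mean(A) = (6 + 1 + 5 + 1 + 6 + 4) / 6 = 23/6 = 3.8333
  mean(B) = (9 + 2 + 1 + 6 + 3 + 7) / 6 = 28/6 = 4.6667
  x̄ = (3.8333, 4.6667),  deviation x̄ - mu_0 = (3.8333, 4.6667) - (1, 5) = (2.8333, -0.3333).

Step 2 — sample covariance matrix, S[i,j] = (1/(n-1)) · Σ_k (x_{k,i} - mean_i) · (x_{k,j} - mean_j), divisor n-1 = 5:
  S[A,A] = ((2.1667)·(2.1667) + (-2.8333)·(-2.8333) + (1.1667)·(1.1667) + (-2.8333)·(-2.8333) + (2.1667)·(2.1667) + (0.1667)·(0.1667)) / 5 = 26.8333/5 = 5.3667
  S[A,B] = ((2.1667)·(4.3333) + (-2.8333)·(-2.6667) + (1.1667)·(-3.6667) + (-2.8333)·(1.3333) + (2.1667)·(-1.6667) + (0.1667)·(2.3333)) / 5 = 5.6667/5 = 1.1333
  S[B,B] = ((4.3333)·(4.3333) + (-2.6667)·(-2.6667) + (-3.6667)·(-3.6667) + (1.3333)·(1.3333) + (-1.6667)·(-1.6667) + (2.3333)·(2.3333)) / 5 = 49.3333/5 = 9.8667
  S = [[5.3667, 1.1333],
 [1.1333, 9.8667]].

Step 3 — invert S. det(S) = 5.3667·9.8667 - (1.1333)² = 51.6667.
  S^{-1} = (1/det) · [[d, -b], [-b, a]] = [[0.191, -0.0219],
 [-0.0219, 0.1039]].

Step 4 — quadratic form (x̄ - mu_0)^T · S^{-1} · (x̄ - mu_0):
  S^{-1} · (x̄ - mu_0) = (0.5484, -0.0968),
  (x̄ - mu_0)^T · [...] = (2.8333)·(0.5484) + (-0.3333)·(-0.0968) = 1.586.

Step 5 — scale by n: T² = 6 · 1.586 = 9.5161.

T² ≈ 9.5161


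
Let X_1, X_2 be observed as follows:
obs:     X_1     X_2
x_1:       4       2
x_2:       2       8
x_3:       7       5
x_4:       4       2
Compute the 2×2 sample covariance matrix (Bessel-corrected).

Step 1 — column means:
  mean(X_1) = (4 + 2 + 7 + 4) / 4 = 17/4 = 4.25
  mean(X_2) = (2 + 8 + 5 + 2) / 4 = 17/4 = 4.25

Step 2 — sample covariance S[i,j] = (1/(n-1)) · Σ_k (x_{k,i} - mean_i) · (x_{k,j} - mean_j), with n-1 = 3.
  S[X_1,X_1] = ((-0.25)·(-0.25) + (-2.25)·(-2.25) + (2.75)·(2.75) + (-0.25)·(-0.25)) / 3 = 12.75/3 = 4.25
  S[X_1,X_2] = ((-0.25)·(-2.25) + (-2.25)·(3.75) + (2.75)·(0.75) + (-0.25)·(-2.25)) / 3 = -5.25/3 = -1.75
  S[X_2,X_2] = ((-2.25)·(-2.25) + (3.75)·(3.75) + (0.75)·(0.75) + (-2.25)·(-2.25)) / 3 = 24.75/3 = 8.25

S is symmetric (S[j,i] = S[i,j]). Assembling:

S = [[4.25, -1.75],
 [-1.75, 8.25]]


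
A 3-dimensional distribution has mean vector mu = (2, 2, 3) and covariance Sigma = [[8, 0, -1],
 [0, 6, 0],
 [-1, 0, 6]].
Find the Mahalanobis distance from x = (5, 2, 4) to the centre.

Step 1 — centre the observation: (x - mu) = (3, 0, 1).

Step 2 — invert Sigma (cofactor / det for 3×3, or solve directly):
  Sigma^{-1} = [[0.1277, 0, 0.0213],
 [0, 0.1667, 0],
 [0.0213, 0, 0.1702]].

Step 3 — form the quadratic (x - mu)^T · Sigma^{-1} · (x - mu):
  Sigma^{-1} · (x - mu) = (0.4043, 0, 0.234).
  (x - mu)^T · [Sigma^{-1} · (x - mu)] = (3)·(0.4043) + (0)·(0) + (1)·(0.234) = 1.4468.

Step 4 — take square root: d = √(1.4468) ≈ 1.2028.

d(x, mu) = √(1.4468) ≈ 1.2028


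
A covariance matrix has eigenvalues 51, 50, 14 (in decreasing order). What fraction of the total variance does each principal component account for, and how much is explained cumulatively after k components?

Step 1 — total variance = trace(Sigma) = Σ λ_i = 51 + 50 + 14 = 115.

Step 2 — fraction explained by component i = λ_i / Σ λ:
  PC1: 51/115 = 0.4435
  PC2: 50/115 = 0.4348
  PC3: 14/115 = 0.1217

Step 3 — cumulative fraction after k components = (λ_1 + ... + λ_k) / Σ λ:
  k = 1: 51/115 = 0.4435
  k = 2: (51 + 50)/115 = 101/115 = 0.8783
  k = 3: (51 + 50 + 14)/115 = 115/115 = 1

Summary (fraction, with percent):

explained: PC1 0.4435 (44.35%), PC2 0.4348 (43.48%), PC3 0.1217 (12.17%);  cumulative: 0.4435, 0.8783, 1


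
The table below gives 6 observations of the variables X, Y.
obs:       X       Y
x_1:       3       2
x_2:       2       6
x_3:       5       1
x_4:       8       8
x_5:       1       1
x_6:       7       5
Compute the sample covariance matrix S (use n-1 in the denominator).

Step 1 — column means:
  mean(X) = (3 + 2 + 5 + 8 + 1 + 7) / 6 = 26/6 = 4.3333
  mean(Y) = (2 + 6 + 1 + 8 + 1 + 5) / 6 = 23/6 = 3.8333

Step 2 — sample covariance S[i,j] = (1/(n-1)) · Σ_k (x_{k,i} - mean_i) · (x_{k,j} - mean_j), with n-1 = 5.
  S[X,X] = ((-1.3333)·(-1.3333) + (-2.3333)·(-2.3333) + (0.6667)·(0.6667) + (3.6667)·(3.6667) + (-3.3333)·(-3.3333) + (2.6667)·(2.6667)) / 5 = 39.3333/5 = 7.8667
  S[X,Y] = ((-1.3333)·(-1.8333) + (-2.3333)·(2.1667) + (0.6667)·(-2.8333) + (3.6667)·(4.1667) + (-3.3333)·(-2.8333) + (2.6667)·(1.1667)) / 5 = 23.3333/5 = 4.6667
  S[Y,Y] = ((-1.8333)·(-1.8333) + (2.1667)·(2.1667) + (-2.8333)·(-2.8333) + (4.1667)·(4.1667) + (-2.8333)·(-2.8333) + (1.1667)·(1.1667)) / 5 = 42.8333/5 = 8.5667

S is symmetric (S[j,i] = S[i,j]). Assembling:

S = [[7.8667, 4.6667],
 [4.6667, 8.5667]]


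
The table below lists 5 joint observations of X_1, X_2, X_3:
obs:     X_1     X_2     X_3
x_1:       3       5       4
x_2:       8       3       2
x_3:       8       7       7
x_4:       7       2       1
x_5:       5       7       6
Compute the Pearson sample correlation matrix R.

Step 1 — column means:
  mean(X_1) = (3 + 8 + 8 + 7 + 5) / 5 = 31/5 = 6.2
  mean(X_2) = (5 + 3 + 7 + 2 + 7) / 5 = 24/5 = 4.8
  mean(X_3) = (4 + 2 + 7 + 1 + 6) / 5 = 20/5 = 4

Step 2 — sample variances and covariances s[i,j] = (1/(n-1)) · Σ_k (x_{k,i} - mean_i) · (x_{k,j} - mean_j), with n-1 = 4:
  s[X_1,X_1] = ((-3.2)·(-3.2) + (1.8)·(1.8) + (1.8)·(1.8) + (0.8)·(0.8) + (-1.2)·(-1.2)) / 4 = 18.8/4 = 4.7
  s[X_1,X_2] = ((-3.2)·(0.2) + (1.8)·(-1.8) + (1.8)·(2.2) + (0.8)·(-2.8) + (-1.2)·(2.2)) / 4 = -4.8/4 = -1.2
  s[X_1,X_3] = ((-3.2)·(0) + (1.8)·(-2) + (1.8)·(3) + (0.8)·(-3) + (-1.2)·(2)) / 4 = -3/4 = -0.75
  s[X_2,X_2] = ((0.2)·(0.2) + (-1.8)·(-1.8) + (2.2)·(2.2) + (-2.8)·(-2.8) + (2.2)·(2.2)) / 4 = 20.8/4 = 5.2
  s[X_2,X_3] = ((0.2)·(0) + (-1.8)·(-2) + (2.2)·(3) + (-2.8)·(-3) + (2.2)·(2)) / 4 = 23/4 = 5.75
  s[X_3,X_3] = ((0)·(0) + (-2)·(-2) + (3)·(3) + (-3)·(-3) + (2)·(2)) / 4 = 26/4 = 6.5
  Sample standard deviations s_i = √(s[i,i]):
  s(X_1) = √(4.7) = 2.1679
  s(X_2) = √(5.2) = 2.2804
  s(X_3) = √(6.5) = 2.5495

Step 3 — r_{ij} = s_{ij} / (s_i · s_j):
  r[X_1,X_1] = 1 (diagonal).
  r[X_1,X_2] = -1.2 / (2.1679 · 2.2804) = -1.2 / 4.9437 = -0.2427
  r[X_1,X_3] = -0.75 / (2.1679 · 2.5495) = -0.75 / 5.5272 = -0.1357
  r[X_2,X_2] = 1 (diagonal).
  r[X_2,X_3] = 5.75 / (2.2804 · 2.5495) = 5.75 / 5.8138 = 0.989
  r[X_3,X_3] = 1 (diagonal).

R is symmetric with unit diagonal. Assembling:

R = [[1, -0.2427, -0.1357],
 [-0.2427, 1, 0.989],
 [-0.1357, 0.989, 1]]


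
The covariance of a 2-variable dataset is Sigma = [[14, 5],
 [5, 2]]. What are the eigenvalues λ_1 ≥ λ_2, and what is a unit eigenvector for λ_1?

Step 1 — characteristic polynomial of 2×2 Sigma:
  det(Sigma - λI) = λ² - trace · λ + det = 0.
  trace = 14 + 2 = 16, det = 14·2 - (5)² = 3.
Step 2 — discriminant:
  Δ = trace² - 4·det = 256 - 12 = 244.
Step 3 — eigenvalues:
  λ = (trace ± √Δ)/2 = (16 ± 15.6205)/2,
  λ_1 = 15.8102,  λ_2 = 0.1898.

Step 4 — unit eigenvector for λ_1: solve (Sigma - λ_1 I)v = 0. First row:
  (14 - 15.8102)·v_x + (5)·v_y = 0, i.e. (-1.8102)·v_x + (5)·v_y = 0,
  so v ∝ (b, λ_1 - a) = (5, 1.8102) = u.
  ||u|| = √((5)² + (1.8102)²) = √(28.277) ≈ 5.3176,
  v_1 = u/||u|| ≈ (0.9403, 0.3404) (||v_1|| = 1).

λ_1 = 15.8102,  λ_2 = 0.1898;  v_1 ≈ (0.9403, 0.3404)


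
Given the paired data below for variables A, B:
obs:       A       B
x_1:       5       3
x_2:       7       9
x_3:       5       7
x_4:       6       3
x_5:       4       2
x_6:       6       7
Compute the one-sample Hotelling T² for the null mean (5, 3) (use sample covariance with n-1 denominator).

Step 1 — sample mean vector:
  mean(A) = (5 + 7 + 5 + 6 + 4 + 6) / 6 = 33/6 = 5.5
  mean(B) = (3 + 9 + 7 + 3 + 2 + 7) / 6 = 31/6 = 5.1667
  x̄ = (5.5, 5.1667),  deviation x̄ - mu_0 = (5.5, 5.1667) - (5, 3) = (0.5, 2.1667).

Step 2 — sample covariance matrix, S[i,j] = (1/(n-1)) · Σ_k (x_{k,i} - mean_i) · (x_{k,j} - mean_j), divisor n-1 = 5:
  S[A,A] = ((-0.5)·(-0.5) + (1.5)·(1.5) + (-0.5)·(-0.5) + (0.5)·(0.5) + (-1.5)·(-1.5) + (0.5)·(0.5)) / 5 = 5.5/5 = 1.1
  S[A,B] = ((-0.5)·(-2.1667) + (1.5)·(3.8333) + (-0.5)·(1.8333) + (0.5)·(-2.1667) + (-1.5)·(-3.1667) + (0.5)·(1.8333)) / 5 = 10.5/5 = 2.1
  S[B,B] = ((-2.1667)·(-2.1667) + (3.8333)·(3.8333) + (1.8333)·(1.8333) + (-2.1667)·(-2.1667) + (-3.1667)·(-3.1667) + (1.8333)·(1.8333)) / 5 = 40.8333/5 = 8.1667
  S = [[1.1, 2.1],
 [2.1, 8.1667]].

Step 3 — invert S. det(S) = 1.1·8.1667 - (2.1)² = 4.5733.
  S^{-1} = (1/det) · [[d, -b], [-b, a]] = [[1.7857, -0.4592],
 [-0.4592, 0.2405]].

Step 4 — quadratic form (x̄ - mu_0)^T · S^{-1} · (x̄ - mu_0):
  S^{-1} · (x̄ - mu_0) = (-0.102, 0.2915),
  (x̄ - mu_0)^T · [...] = (0.5)·(-0.102) + (2.1667)·(0.2915) = 0.5807.

Step 5 — scale by n: T² = 6 · 0.5807 = 3.484.

T² ≈ 3.484


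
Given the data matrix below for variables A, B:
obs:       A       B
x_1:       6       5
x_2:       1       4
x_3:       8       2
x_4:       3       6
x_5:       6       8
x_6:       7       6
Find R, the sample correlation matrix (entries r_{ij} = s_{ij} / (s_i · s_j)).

Step 1 — column means:
  mean(A) = (6 + 1 + 8 + 3 + 6 + 7) / 6 = 31/6 = 5.1667
  mean(B) = (5 + 4 + 2 + 6 + 8 + 6) / 6 = 31/6 = 5.1667

Step 2 — sample variances and covariances s[i,j] = (1/(n-1)) · Σ_k (x_{k,i} - mean_i) · (x_{k,j} - mean_j), with n-1 = 5:
  s[A,A] = ((0.8333)·(0.8333) + (-4.1667)·(-4.1667) + (2.8333)·(2.8333) + (-2.1667)·(-2.1667) + (0.8333)·(0.8333) + (1.8333)·(1.8333)) / 5 = 34.8333/5 = 6.9667
  s[A,B] = ((0.8333)·(-0.1667) + (-4.1667)·(-1.1667) + (2.8333)·(-3.1667) + (-2.1667)·(0.8333) + (0.8333)·(2.8333) + (1.8333)·(0.8333)) / 5 = -2.1667/5 = -0.4333
  s[B,B] = ((-0.1667)·(-0.1667) + (-1.1667)·(-1.1667) + (-3.1667)·(-3.1667) + (0.8333)·(0.8333) + (2.8333)·(2.8333) + (0.8333)·(0.8333)) / 5 = 20.8333/5 = 4.1667
  Sample standard deviations s_i = √(s[i,i]):
  s(A) = √(6.9667) = 2.6394
  s(B) = √(4.1667) = 2.0412

Step 3 — r_{ij} = s_{ij} / (s_i · s_j):
  r[A,A] = 1 (diagonal).
  r[A,B] = -0.4333 / (2.6394 · 2.0412) = -0.4333 / 5.3877 = -0.0804
  r[B,B] = 1 (diagonal).

R is symmetric with unit diagonal. Assembling:

R = [[1, -0.0804],
 [-0.0804, 1]]


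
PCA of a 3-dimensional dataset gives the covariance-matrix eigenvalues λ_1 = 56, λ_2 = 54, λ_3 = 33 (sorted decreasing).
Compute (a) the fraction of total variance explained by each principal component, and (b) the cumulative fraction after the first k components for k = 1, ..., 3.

Step 1 — total variance = trace(Sigma) = Σ λ_i = 56 + 54 + 33 = 143.

Step 2 — fraction explained by component i = λ_i / Σ λ:
  PC1: 56/143 = 0.3916
  PC2: 54/143 = 0.3776
  PC3: 33/143 = 0.2308

Step 3 — cumulative fraction after k components = (λ_1 + ... + λ_k) / Σ λ:
  k = 1: 56/143 = 0.3916
  k = 2: (56 + 54)/143 = 110/143 = 0.7692
  k = 3: (56 + 54 + 33)/143 = 143/143 = 1

Summary (fraction, with percent):

explained: PC1 0.3916 (39.16%), PC2 0.3776 (37.76%), PC3 0.2308 (23.08%);  cumulative: 0.3916, 0.7692, 1


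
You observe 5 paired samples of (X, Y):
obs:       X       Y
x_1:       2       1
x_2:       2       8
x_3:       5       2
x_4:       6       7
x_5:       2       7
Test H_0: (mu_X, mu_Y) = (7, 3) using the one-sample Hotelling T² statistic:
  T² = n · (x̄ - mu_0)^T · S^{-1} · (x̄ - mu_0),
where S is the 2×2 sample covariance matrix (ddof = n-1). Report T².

Step 1 — sample mean vector:
  mean(X) = (2 + 2 + 5 + 6 + 2) / 5 = 17/5 = 3.4
  mean(Y) = (1 + 8 + 2 + 7 + 7) / 5 = 25/5 = 5
  x̄ = (3.4, 5),  deviation x̄ - mu_0 = (3.4, 5) - (7, 3) = (-3.6, 2).

Step 2 — sample covariance matrix, S[i,j] = (1/(n-1)) · Σ_k (x_{k,i} - mean_i) · (x_{k,j} - mean_j), divisor n-1 = 4:
  S[X,X] = ((-1.4)·(-1.4) + (-1.4)·(-1.4) + (1.6)·(1.6) + (2.6)·(2.6) + (-1.4)·(-1.4)) / 4 = 15.2/4 = 3.8
  S[X,Y] = ((-1.4)·(-4) + (-1.4)·(3) + (1.6)·(-3) + (2.6)·(2) + (-1.4)·(2)) / 4 = -1/4 = -0.25
  S[Y,Y] = ((-4)·(-4) + (3)·(3) + (-3)·(-3) + (2)·(2) + (2)·(2)) / 4 = 42/4 = 10.5
  S = [[3.8, -0.25],
 [-0.25, 10.5]].

Step 3 — invert S. det(S) = 3.8·10.5 - (-0.25)² = 39.8375.
  S^{-1} = (1/det) · [[d, -b], [-b, a]] = [[0.2636, 0.0063],
 [0.0063, 0.0954]].

Step 4 — quadratic form (x̄ - mu_0)^T · S^{-1} · (x̄ - mu_0):
  S^{-1} · (x̄ - mu_0) = (-0.9363, 0.1682),
  (x̄ - mu_0)^T · [...] = (-3.6)·(-0.9363) + (2)·(0.1682) = 3.7071.

Step 5 — scale by n: T² = 5 · 3.7071 = 18.5353.

T² ≈ 18.5353
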